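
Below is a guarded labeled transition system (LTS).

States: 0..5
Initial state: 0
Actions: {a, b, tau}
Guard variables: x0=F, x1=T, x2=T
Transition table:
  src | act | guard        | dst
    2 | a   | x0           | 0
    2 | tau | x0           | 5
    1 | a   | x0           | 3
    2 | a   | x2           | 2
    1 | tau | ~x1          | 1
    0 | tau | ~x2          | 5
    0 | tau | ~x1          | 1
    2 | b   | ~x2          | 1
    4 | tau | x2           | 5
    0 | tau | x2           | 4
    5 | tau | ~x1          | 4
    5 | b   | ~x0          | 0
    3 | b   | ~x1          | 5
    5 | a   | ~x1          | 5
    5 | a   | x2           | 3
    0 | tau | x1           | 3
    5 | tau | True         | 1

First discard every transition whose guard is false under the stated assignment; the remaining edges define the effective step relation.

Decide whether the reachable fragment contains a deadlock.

Reachable = {0,1,3,4,5}
  0: tau→3  tau→4  [2 exit(s)]
  1: ∅  [no exit]
  3: ∅  [no exit]
  4: tau→5  [1 exit(s)]
  5: a→3  b→0  tau→1  [3 exit(s)]
witness 1: tau·tau·tau

Answer: DEADLOCK at state 1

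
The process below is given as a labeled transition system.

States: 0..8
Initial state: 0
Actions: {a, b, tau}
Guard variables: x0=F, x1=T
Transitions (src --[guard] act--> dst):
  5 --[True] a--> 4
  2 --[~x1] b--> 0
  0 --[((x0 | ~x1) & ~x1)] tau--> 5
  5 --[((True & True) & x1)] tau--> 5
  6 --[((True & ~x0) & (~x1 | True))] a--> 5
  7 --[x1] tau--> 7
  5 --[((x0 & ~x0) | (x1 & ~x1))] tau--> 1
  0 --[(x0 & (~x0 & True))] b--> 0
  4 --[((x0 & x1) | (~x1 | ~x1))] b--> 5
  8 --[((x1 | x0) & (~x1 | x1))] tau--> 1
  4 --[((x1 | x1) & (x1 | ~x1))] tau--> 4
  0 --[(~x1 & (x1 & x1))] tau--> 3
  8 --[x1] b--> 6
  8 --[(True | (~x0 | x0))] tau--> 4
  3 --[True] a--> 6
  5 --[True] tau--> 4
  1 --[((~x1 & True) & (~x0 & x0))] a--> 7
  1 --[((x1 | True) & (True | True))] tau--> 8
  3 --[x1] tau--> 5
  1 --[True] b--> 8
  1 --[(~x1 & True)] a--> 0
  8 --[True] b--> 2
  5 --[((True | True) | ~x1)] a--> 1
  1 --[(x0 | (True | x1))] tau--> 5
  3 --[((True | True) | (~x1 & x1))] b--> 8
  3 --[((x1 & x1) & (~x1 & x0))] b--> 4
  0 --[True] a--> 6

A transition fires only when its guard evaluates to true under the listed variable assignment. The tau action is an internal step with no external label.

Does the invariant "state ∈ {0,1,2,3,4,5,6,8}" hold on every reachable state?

Safe = {0,1,2,3,4,5,6,8}
R = {0,1,2,4,5,6,8}
  0: safe
  1: safe
  2: safe
  4: safe
  5: safe
  6: safe
  8: safe

Answer: INVARIANT HOLDS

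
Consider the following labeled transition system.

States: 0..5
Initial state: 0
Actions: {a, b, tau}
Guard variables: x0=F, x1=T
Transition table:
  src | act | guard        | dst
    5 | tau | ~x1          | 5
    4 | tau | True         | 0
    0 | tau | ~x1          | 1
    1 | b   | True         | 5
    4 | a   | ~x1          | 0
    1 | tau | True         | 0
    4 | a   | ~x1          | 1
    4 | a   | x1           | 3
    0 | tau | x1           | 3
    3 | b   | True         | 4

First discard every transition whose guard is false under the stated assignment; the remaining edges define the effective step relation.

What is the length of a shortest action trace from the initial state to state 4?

Layered search for 4:
  depth 0: {0}
  depth 1: {3}
  depth 2: {4}
first hit 4 at d=2 via tau·b

Answer: 2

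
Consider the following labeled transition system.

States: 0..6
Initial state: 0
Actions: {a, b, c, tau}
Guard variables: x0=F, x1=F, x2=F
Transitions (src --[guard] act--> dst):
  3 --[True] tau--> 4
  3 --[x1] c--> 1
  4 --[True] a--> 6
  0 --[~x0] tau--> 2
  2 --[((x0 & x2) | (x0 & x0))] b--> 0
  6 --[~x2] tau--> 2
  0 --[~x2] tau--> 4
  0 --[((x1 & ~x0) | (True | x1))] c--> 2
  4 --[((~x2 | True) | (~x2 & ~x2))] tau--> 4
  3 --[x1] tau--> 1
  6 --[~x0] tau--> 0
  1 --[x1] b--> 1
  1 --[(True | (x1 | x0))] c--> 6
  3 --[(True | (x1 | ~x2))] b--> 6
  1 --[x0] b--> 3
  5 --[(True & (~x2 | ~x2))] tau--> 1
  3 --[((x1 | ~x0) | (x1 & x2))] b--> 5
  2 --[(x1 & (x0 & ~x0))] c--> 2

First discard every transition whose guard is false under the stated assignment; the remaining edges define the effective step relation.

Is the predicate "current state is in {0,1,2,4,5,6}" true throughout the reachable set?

Allowed set {0,1,2,4,5,6}
Reach set: {0,2,4,6}
  0: ok
  2: ok
  4: ok
  6: ok

Answer: INVARIANT HOLDS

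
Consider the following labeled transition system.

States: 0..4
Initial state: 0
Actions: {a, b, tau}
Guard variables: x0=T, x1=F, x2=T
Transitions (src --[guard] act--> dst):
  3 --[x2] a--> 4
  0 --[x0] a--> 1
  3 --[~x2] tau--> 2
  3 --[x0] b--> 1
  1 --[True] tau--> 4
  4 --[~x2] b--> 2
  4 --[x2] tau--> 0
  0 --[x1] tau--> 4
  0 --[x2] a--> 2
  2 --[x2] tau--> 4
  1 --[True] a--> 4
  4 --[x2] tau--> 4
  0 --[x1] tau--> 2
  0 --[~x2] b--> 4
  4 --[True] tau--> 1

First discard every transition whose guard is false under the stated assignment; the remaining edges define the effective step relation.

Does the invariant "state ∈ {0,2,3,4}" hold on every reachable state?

Answer: INVARIANT VIOLATED at state 1

Working:
Allowed set {0,2,3,4}
Reach set: {0,1,2,4}
  0: ✓
  1: outside
  2: ✓
  4: ✓
witness against invariant: a → 1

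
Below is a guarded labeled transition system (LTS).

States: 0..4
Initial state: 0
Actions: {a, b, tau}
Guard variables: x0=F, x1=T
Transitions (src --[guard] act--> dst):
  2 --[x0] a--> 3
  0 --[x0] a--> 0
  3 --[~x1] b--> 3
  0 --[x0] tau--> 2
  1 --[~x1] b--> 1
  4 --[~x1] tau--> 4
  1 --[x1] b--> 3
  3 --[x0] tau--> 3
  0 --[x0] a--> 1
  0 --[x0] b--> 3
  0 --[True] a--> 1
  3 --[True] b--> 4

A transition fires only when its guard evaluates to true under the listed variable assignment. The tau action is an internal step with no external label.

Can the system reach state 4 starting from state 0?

Answer: REACHABLE

Trace:
After dropping false guards: 3 live edges.
depth 0: {0}
depth 1: {1}  cumulative {0,1}
depth 2: {3}  cumulative {0,1,3}
depth 3: {4}  cumulative {0,1,3,4}
Reachable = {0,1,3,4}
Path to 4: a·b·b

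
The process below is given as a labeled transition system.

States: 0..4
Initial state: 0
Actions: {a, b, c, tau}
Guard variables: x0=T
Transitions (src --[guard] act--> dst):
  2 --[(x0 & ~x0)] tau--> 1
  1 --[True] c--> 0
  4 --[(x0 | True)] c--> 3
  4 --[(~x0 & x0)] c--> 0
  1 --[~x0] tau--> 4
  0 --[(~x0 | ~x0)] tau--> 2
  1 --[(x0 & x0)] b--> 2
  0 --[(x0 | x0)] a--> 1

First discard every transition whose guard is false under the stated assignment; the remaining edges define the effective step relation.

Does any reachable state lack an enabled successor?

Answer: DEADLOCK at state 2

Trace:
Reachable = {0,1,2}
  0: a→1  [1 out]
  1: b→2  c→0  [2 out]
  2: ∅  [deadlock]
trace reaching 2: a·b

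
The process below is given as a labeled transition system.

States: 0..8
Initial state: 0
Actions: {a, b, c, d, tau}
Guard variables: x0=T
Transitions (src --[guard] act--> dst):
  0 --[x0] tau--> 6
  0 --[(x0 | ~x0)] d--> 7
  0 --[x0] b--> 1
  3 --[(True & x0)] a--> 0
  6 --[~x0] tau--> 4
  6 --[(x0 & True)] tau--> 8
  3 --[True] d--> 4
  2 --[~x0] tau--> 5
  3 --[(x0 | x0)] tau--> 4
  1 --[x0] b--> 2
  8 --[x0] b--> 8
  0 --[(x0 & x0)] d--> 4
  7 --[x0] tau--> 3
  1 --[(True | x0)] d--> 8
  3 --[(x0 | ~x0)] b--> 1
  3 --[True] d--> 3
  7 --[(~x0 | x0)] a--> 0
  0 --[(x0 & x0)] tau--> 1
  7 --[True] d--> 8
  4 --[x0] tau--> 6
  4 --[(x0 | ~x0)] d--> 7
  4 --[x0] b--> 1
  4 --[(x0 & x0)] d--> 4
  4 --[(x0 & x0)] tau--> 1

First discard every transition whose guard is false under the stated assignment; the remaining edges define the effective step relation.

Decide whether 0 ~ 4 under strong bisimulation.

Refine partition for ~:
  round 0: {{0,1,2,3,4,5,6,7,8}}
  round 1: {{0,4},{1},{2,5},{3},{6},{7},{8}}
Fixed point at round 2; 7 class(es).
[0]={0,4}  [4]={0,4}

Answer: BISIMILAR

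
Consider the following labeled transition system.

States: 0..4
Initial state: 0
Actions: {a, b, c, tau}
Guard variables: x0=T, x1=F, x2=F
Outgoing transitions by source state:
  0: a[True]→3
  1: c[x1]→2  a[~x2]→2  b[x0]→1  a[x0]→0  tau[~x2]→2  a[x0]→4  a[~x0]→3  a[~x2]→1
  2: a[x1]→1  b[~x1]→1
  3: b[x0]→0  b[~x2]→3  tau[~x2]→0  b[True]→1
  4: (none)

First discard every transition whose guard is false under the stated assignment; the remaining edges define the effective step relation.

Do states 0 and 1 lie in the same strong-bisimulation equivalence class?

Refine partition for ~:
  π0 = {{0,1,2,3,4}}
  π1 = {{0},{1},{2},{3},{4}}
Fixed point at round 2; 5 class(es).
[0]={0}  [1]={1}

Answer: NOT BISIMILAR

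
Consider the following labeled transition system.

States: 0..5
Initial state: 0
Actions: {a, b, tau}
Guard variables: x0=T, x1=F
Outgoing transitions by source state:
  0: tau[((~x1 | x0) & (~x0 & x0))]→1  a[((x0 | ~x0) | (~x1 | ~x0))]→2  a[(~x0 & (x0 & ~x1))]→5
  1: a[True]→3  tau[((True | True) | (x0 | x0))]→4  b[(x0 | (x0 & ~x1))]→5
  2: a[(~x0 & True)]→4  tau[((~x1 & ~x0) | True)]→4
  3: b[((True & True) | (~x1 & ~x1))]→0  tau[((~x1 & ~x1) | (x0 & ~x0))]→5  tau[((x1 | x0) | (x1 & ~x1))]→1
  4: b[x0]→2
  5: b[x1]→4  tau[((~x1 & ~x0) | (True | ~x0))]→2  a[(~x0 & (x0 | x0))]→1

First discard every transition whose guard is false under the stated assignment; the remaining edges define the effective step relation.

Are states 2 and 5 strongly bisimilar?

Answer: NOT BISIMILAR

Analysis:
Compute ~ classes (split until stable):
  round 0: {{0,1,2,3,4,5}}
  round 1: {{0},{1},{2,5},{3},{4}}
  round 2: {{0},{1},{2},{3},{4},{5}}
Fixed point at round 3; 6 class(es).
2∈{2}, 5∈{5}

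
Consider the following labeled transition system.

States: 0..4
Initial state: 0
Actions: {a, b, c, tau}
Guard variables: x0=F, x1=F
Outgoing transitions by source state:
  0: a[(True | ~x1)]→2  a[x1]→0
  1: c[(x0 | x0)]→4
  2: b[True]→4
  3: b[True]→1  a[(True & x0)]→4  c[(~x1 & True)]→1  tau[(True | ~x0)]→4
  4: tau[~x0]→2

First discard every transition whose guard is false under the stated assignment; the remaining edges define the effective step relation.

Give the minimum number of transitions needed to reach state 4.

Answer: 2

Analysis:
Breadth-first toward 4:
  L0 = {0}
  L1 = {2}
  L2 = {4}
first hit 4 at d=2 via a·b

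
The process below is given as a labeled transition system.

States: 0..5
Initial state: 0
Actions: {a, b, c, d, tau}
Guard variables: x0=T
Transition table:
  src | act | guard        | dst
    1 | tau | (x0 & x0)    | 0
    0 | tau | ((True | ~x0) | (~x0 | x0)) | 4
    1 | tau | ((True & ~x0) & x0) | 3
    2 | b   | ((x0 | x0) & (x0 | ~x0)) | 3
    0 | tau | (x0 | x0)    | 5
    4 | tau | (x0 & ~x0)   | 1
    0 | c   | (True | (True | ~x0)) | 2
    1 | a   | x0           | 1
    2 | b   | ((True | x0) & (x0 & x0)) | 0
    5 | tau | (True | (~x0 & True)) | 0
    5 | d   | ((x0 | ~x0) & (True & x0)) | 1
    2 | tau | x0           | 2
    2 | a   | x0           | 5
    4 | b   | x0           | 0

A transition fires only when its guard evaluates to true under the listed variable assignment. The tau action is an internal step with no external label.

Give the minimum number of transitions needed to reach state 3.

Layered search for 3:
  Layer 0: {0}
  Layer 1: {2,4,5}
  Layer 2: {1,3}
first hit 3 at d=2 via c·b

Answer: 2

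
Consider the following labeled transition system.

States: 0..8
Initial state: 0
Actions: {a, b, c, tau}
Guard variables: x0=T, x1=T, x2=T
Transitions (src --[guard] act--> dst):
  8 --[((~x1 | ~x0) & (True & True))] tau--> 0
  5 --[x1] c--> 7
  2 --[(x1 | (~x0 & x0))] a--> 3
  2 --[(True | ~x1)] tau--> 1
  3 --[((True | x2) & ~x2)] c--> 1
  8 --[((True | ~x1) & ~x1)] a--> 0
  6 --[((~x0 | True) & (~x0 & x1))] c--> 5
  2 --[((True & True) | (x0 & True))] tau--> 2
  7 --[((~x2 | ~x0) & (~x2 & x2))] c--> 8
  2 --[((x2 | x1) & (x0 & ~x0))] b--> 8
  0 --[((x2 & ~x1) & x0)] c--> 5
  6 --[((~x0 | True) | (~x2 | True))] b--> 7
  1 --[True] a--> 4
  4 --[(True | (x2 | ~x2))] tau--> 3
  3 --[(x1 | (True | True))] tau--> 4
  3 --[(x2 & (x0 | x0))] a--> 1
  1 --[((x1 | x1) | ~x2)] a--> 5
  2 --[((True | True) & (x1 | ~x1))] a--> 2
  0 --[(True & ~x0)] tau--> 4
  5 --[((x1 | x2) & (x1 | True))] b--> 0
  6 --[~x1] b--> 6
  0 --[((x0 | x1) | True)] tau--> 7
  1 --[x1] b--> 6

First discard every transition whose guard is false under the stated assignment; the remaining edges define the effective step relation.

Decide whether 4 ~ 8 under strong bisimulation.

Bisimulation quotient by refinement:
  π0 = {{0,1,2,3,4,5,6,7,8}}
  π1 = {{0,4},{1},{2,3},{5},{6},{7,8}}
  π2 = {{0},{1},{2},{3},{4},{5},{6},{7,8}}
Fixed point at round 3; 8 class(es).
4∈{4}, 8∈{7,8}

Answer: NOT BISIMILAR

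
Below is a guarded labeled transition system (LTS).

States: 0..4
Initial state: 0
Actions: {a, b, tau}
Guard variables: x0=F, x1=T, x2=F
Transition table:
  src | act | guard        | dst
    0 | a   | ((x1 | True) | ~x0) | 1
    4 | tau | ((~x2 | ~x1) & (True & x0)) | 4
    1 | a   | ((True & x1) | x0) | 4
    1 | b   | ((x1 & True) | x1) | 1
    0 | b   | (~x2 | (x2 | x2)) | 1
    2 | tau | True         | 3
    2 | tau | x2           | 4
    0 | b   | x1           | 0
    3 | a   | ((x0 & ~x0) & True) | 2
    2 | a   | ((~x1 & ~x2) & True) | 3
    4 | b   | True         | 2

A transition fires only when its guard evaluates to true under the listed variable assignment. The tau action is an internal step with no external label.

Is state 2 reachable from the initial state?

Answer: REACHABLE

Trace:
After dropping false guards: 7 live edges.
depth 0: {0}
depth 1: {1}  now seen {0,1}
depth 2: {4}  now seen {0,1,4}
depth 3: {2}  now seen {0,1,2,4}
depth 4: {3}  now seen {0,1,2,3,4}
Reach set: {0,1,2,3,4}
trace reaching 2: a·a·b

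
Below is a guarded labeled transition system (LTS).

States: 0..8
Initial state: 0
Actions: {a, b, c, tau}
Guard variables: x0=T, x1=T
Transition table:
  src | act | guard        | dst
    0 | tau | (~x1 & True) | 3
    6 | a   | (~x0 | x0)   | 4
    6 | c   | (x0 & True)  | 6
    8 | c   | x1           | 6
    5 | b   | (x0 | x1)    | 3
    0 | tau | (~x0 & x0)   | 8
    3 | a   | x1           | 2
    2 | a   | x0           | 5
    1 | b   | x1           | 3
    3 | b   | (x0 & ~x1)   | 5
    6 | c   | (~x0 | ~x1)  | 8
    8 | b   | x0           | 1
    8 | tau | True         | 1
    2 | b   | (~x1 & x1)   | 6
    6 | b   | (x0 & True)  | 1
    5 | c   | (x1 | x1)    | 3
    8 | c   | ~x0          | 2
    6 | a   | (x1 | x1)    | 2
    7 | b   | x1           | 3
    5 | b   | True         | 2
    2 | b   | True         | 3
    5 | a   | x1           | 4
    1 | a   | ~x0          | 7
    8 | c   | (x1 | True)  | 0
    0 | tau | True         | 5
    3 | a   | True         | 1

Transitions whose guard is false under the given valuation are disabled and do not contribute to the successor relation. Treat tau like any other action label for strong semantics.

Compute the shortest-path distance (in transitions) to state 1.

Answer: 3

Analysis:
Layered search for 1:
  depth 0: {0}
  depth 1: {5}
  depth 2: {2,3,4}
  depth 3: {1}
depth(1)=3, e.g. tau·b·a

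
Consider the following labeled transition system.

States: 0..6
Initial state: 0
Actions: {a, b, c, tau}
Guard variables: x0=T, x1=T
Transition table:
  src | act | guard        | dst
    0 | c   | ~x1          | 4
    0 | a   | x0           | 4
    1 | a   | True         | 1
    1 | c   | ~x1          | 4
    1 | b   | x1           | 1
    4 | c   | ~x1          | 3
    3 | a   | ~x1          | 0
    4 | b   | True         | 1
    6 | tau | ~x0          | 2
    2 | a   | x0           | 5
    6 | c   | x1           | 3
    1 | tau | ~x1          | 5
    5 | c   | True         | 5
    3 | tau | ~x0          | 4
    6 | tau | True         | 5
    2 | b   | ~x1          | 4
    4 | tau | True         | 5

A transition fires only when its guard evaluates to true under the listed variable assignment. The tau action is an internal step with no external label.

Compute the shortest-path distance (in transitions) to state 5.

Answer: 2

Working:
BFS to 5:
  Layer 0: {0}
  Layer 1: {4}
  Layer 2: {1,5}
5 enters at depth 2; path a·tau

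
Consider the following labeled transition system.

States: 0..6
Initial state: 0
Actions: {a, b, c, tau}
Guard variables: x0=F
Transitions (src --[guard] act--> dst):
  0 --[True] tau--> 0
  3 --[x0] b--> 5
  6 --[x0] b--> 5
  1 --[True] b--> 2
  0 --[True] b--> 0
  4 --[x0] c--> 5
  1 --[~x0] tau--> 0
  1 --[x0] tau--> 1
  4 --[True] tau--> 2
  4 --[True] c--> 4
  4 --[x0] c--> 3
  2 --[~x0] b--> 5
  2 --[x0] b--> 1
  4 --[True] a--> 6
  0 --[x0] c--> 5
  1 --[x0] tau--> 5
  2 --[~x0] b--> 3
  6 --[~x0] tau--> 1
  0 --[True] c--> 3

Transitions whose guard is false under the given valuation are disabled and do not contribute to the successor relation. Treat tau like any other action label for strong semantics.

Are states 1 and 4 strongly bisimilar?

Answer: NOT BISIMILAR

Analysis:
Bisimulation quotient by refinement:
  round 0: {{0,1,2,3,4,5,6}}
  round 1: {{0},{1},{2},{3,5},{4},{6}}
Fixed point at round 2; 6 class(es).
class of 1: {1}; class of 4: {4}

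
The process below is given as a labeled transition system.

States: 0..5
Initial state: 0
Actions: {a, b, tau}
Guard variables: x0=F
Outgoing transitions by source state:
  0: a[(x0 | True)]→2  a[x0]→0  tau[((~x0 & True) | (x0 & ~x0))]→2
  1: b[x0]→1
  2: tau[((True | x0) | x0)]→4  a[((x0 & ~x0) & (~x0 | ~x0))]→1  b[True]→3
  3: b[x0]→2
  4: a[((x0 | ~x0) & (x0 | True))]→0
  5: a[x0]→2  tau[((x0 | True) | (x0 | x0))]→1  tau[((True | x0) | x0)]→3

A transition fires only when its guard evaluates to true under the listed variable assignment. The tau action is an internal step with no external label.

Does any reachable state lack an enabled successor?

Reach set: {0,2,3,4}
  0: a→2  tau→2  [2 out]
  2: b→3  tau→4  [2 out]
  3: ∅  [STUCK]
  4: a→0  [1 out]
Path to 3: a·b

Answer: DEADLOCK at state 3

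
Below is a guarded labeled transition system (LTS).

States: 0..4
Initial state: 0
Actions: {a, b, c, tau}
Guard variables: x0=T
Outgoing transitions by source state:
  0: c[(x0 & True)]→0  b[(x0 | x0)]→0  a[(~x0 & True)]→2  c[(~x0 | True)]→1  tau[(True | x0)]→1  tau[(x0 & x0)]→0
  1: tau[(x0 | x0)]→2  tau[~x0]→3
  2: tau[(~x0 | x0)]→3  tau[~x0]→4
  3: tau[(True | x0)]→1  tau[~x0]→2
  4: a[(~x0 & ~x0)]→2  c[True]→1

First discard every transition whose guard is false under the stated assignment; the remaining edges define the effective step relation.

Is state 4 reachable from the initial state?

Answer: UNREACHABLE

Trace:
9 transition(s) survive guard evaluation.
depth 0: {0}
depth 1: {1}  now seen {0,1}
depth 2: {2}  now seen {0,1,2}
depth 3: {3}  now seen {0,1,2,3}
Reachable = {0,1,2,3}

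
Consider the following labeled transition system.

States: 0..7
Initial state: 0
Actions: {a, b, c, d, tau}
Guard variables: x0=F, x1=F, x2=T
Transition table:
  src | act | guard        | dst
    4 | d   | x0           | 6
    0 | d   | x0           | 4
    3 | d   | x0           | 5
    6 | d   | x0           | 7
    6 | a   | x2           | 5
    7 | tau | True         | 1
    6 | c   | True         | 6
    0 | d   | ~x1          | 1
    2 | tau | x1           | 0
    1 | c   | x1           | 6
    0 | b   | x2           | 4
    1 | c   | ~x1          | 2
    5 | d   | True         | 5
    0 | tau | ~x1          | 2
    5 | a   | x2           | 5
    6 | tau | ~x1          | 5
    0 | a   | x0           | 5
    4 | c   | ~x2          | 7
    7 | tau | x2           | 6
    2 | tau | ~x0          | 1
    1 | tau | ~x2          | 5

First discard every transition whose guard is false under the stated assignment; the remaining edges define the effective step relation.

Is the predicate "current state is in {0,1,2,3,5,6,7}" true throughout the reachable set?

Answer: INVARIANT VIOLATED at state 4

Working:
Inv-set: {0,1,2,3,5,6,7}
Reach set: {0,1,2,4}
  0: safe
  1: safe
  2: safe
  4: ✗ unsafe
witness against invariant: b → 4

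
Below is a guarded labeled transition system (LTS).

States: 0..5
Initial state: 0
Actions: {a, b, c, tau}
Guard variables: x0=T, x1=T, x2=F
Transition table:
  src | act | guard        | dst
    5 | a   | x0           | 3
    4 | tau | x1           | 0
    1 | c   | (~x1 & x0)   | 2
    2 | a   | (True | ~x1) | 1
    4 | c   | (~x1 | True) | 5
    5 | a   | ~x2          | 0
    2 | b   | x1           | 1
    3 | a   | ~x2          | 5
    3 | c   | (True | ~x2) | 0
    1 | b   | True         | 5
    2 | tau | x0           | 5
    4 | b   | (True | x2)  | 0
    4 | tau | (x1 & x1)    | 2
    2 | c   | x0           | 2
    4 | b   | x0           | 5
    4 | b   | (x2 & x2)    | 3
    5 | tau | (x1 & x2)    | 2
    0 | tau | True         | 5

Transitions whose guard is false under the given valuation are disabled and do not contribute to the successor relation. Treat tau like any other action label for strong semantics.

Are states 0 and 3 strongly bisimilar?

Answer: NOT BISIMILAR

Trace:
Compute ~ classes (split until stable):
  π0 = {{0,1,2,3,4,5}}
  π1 = {{0},{1},{2},{3},{4},{5}}
Fixed point at round 2; 6 class(es).
[0]={0}  [3]={3}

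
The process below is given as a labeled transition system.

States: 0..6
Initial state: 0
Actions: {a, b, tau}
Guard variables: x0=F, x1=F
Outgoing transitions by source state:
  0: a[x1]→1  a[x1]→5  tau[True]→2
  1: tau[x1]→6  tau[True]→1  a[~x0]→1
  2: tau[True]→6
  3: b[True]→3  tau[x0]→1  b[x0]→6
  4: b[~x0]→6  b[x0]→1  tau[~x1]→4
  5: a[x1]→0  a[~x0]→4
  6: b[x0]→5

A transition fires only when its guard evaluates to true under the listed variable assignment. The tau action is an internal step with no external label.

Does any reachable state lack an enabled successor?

Answer: DEADLOCK at state 6

Working:
R = {0,2,6}
  0: tau→2  [1 out]
  2: tau→6  [1 out]
  6: ∅  [STUCK]
trace reaching 6: tau·tau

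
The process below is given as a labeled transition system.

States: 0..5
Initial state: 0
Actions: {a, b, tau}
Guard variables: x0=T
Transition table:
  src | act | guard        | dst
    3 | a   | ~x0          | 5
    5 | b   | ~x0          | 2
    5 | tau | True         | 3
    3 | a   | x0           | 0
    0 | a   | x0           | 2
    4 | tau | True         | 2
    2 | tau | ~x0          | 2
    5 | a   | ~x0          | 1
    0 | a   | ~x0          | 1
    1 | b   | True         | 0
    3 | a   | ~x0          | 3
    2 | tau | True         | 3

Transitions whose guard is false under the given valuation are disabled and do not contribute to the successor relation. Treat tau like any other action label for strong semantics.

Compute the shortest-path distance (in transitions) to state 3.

Answer: 2

Analysis:
Layered search for 3:
  depth 0: {0}
  depth 1: {2}
  depth 2: {3}
3 enters at depth 2; path a·tau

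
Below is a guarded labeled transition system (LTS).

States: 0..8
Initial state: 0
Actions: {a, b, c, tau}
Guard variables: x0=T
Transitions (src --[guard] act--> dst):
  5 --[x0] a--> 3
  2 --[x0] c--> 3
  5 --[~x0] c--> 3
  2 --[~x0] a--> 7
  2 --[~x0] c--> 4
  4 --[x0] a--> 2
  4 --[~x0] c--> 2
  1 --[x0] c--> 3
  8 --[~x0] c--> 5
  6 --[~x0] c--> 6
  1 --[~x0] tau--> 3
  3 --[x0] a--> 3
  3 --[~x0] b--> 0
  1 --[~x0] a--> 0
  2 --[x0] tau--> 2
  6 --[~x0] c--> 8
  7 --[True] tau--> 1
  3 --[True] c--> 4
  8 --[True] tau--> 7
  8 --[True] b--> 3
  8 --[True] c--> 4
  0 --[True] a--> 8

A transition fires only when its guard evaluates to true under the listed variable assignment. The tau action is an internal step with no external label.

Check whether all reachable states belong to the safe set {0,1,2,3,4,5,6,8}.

Safe = {0,1,2,3,4,5,6,8}
Reachable = {0,1,2,3,4,7,8}
  0: ✓
  1: ✓
  2: ✓
  3: ✓
  4: ✓
  7: ✗ unsafe
  8: ✓
counterexample path to 7: a·tau

Answer: INVARIANT VIOLATED at state 7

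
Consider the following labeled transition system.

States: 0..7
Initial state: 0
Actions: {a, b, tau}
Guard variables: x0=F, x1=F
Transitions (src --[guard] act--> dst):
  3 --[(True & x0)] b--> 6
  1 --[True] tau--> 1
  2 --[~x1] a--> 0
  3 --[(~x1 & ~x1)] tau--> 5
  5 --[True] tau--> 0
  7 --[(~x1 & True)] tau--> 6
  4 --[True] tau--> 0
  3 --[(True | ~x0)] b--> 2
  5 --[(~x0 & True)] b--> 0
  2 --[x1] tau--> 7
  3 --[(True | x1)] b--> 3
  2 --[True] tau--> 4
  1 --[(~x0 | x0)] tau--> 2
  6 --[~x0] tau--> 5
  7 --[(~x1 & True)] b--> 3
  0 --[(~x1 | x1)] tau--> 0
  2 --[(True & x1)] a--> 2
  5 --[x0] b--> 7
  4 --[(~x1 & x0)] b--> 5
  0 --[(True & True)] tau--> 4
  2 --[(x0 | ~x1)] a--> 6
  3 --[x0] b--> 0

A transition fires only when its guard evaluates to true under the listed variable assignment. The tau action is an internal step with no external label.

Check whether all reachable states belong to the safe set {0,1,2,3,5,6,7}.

Answer: INVARIANT VIOLATED at state 4

Working:
Allowed set {0,1,2,3,5,6,7}
R = {0,4}
  0: ✓
  4: ✗ unsafe
witness against invariant: tau → 4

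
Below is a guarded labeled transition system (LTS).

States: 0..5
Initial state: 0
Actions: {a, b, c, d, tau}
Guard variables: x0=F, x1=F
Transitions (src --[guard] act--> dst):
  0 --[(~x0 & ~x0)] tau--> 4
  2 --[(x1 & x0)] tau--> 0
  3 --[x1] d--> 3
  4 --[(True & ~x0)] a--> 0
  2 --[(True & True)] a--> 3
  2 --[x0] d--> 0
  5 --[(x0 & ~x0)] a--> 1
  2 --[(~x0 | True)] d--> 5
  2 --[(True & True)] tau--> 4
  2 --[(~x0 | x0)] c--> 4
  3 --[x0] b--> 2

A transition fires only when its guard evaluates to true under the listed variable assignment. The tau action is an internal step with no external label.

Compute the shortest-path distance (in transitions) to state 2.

Layered search for 2:
  Layer 0: {0}
  Layer 1: {4}
2 never appears.

Answer: UNREACHABLE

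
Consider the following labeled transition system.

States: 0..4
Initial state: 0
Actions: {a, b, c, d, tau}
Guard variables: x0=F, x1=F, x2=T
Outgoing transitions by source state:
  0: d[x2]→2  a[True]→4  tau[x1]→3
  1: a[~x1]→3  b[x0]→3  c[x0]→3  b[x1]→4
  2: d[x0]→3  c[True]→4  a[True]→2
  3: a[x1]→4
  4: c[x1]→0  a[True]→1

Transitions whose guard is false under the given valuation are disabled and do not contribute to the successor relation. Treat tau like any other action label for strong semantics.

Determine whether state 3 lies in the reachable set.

Answer: REACHABLE

Working:
After dropping false guards: 6 live edges.
depth 0: {0}
depth 1: {2,4}  total {0,2,4}
depth 2: {1}  total {0,1,2,4}
depth 3: {3}  total {0,1,2,3,4}
R = {0,1,2,3,4}
trace reaching 3: a·a·a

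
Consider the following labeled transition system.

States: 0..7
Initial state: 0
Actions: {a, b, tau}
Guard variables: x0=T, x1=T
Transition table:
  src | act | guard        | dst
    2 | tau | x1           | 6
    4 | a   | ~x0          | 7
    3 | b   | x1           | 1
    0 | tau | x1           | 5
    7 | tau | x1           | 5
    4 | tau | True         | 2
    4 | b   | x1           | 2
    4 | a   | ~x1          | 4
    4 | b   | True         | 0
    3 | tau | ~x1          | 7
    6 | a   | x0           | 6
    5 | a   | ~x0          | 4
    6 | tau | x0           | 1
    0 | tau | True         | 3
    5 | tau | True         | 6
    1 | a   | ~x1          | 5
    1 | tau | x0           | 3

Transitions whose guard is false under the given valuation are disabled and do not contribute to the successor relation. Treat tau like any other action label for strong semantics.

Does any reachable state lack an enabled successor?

Answer: DEADLOCK-FREE

Analysis:
Reach set: {0,1,3,5,6}
  0: tau→3  tau→5  [2 out]
  1: tau→3  [1 out]
  3: b→1  [1 out]
  5: tau→6  [1 out]
  6: a→6  tau→1  [2 out]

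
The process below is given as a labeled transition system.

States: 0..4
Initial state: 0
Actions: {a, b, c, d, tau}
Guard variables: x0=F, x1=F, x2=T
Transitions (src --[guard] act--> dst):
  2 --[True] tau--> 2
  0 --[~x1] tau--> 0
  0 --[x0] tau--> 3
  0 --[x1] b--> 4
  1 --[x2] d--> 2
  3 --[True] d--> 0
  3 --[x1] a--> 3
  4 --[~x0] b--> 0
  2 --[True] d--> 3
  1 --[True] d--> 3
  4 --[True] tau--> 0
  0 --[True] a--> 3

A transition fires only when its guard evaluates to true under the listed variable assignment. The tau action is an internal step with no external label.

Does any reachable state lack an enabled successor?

Answer: DEADLOCK-FREE

Working:
Reach set: {0,3}
  0: a→3  tau→0  [2 exit(s)]
  3: d→0  [1 exit(s)]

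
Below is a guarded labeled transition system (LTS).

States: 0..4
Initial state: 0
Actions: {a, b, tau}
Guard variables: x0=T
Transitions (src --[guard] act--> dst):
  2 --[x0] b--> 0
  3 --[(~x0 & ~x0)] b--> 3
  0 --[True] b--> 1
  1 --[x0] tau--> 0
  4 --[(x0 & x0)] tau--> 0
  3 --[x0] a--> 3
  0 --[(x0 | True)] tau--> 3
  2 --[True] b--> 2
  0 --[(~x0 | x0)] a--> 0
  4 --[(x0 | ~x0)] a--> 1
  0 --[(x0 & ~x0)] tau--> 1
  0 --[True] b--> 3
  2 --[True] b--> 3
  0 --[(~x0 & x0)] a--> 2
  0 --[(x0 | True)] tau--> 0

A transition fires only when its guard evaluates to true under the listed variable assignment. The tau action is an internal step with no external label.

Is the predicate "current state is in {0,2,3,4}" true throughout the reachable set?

Answer: INVARIANT VIOLATED at state 1

Trace:
Inv-set: {0,2,3,4}
Reach set: {0,1,3}
  0: safe
  1: outside
  3: safe
witness against invariant: b → 1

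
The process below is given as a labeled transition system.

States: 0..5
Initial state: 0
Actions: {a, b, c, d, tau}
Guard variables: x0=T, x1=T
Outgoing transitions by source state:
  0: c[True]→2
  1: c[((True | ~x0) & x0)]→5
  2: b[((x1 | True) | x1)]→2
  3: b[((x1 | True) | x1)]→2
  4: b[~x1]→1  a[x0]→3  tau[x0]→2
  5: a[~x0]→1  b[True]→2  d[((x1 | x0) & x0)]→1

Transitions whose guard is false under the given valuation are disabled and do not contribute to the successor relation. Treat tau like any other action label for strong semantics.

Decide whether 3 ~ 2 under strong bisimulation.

Bisimulation quotient by refinement:
  round 0: {{0,1,2,3,4,5}}
  round 1: {{0,1},{2,3},{4},{5}}
  round 2: {{0},{1},{2,3},{4},{5}}
stable after 3 split(s): 5 block(s)
class of 3: {2,3}; class of 2: {2,3}

Answer: BISIMILAR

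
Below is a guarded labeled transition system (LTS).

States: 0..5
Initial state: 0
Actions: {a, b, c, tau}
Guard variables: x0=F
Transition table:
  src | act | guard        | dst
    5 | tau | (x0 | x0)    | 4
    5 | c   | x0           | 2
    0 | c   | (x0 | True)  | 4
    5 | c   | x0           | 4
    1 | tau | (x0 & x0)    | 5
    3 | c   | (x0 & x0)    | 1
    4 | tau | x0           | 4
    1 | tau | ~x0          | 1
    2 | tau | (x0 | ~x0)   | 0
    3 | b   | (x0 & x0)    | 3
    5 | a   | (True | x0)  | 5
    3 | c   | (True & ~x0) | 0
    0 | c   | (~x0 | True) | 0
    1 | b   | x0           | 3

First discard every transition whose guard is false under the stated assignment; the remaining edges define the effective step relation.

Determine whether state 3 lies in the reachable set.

After dropping false guards: 6 live edges.
depth 0: {0}
depth 1: {4}  now seen {0,4}
Reachable = {0,4}

Answer: UNREACHABLE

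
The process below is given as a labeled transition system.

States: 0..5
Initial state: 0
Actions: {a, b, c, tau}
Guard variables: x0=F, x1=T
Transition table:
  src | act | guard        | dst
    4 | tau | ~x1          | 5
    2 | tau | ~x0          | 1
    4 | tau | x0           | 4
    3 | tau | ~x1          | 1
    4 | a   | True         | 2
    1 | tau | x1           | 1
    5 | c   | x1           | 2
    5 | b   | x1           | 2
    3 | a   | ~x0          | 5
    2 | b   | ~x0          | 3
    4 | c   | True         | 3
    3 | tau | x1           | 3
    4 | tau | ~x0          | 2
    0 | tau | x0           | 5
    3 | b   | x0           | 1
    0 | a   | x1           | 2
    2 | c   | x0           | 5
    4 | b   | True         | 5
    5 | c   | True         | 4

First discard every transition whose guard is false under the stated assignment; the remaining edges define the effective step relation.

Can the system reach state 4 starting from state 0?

Answer: REACHABLE

Trace:
Guard filter leaves 13 enabled edge(s).
Layer 0: {0}
Layer 1: {2}  total {0,2}
Layer 2: {1,3}  total {0,1,2,3}
Layer 3: {5}  total {0,1,2,3,5}
Layer 4: {4}  total {0,1,2,3,4,5}
Reach set: {0,1,2,3,4,5}
witness 4: a·b·a·c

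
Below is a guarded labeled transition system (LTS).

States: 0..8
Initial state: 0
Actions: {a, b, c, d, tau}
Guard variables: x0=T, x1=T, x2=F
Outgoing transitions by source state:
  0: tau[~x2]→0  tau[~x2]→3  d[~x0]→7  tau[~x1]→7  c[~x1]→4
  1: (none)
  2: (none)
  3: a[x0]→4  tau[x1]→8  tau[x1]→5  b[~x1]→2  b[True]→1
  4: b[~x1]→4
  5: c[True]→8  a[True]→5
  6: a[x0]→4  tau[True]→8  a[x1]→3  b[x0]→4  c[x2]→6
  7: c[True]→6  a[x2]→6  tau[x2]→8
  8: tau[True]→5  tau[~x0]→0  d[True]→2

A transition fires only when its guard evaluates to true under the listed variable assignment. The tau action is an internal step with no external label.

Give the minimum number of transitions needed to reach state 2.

Breadth-first toward 2:
  Layer 0: {0}
  Layer 1: {3}
  Layer 2: {1,4,5,8}
  Layer 3: {2}
depth(2)=3, e.g. tau·tau·d

Answer: 3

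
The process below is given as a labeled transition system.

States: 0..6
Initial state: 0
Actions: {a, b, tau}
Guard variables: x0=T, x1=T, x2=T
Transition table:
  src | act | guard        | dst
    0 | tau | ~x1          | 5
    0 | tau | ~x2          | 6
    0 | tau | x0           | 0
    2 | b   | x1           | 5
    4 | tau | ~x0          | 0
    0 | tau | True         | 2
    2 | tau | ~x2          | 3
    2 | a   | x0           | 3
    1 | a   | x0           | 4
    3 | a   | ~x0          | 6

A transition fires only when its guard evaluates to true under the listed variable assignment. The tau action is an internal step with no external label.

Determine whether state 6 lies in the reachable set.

Answer: UNREACHABLE

Working:
Guard filter leaves 5 enabled edge(s).
depth 0: {0}
depth 1: {2}  cumulative {0,2}
depth 2: {3,5}  cumulative {0,2,3,5}
Reach set: {0,2,3,5}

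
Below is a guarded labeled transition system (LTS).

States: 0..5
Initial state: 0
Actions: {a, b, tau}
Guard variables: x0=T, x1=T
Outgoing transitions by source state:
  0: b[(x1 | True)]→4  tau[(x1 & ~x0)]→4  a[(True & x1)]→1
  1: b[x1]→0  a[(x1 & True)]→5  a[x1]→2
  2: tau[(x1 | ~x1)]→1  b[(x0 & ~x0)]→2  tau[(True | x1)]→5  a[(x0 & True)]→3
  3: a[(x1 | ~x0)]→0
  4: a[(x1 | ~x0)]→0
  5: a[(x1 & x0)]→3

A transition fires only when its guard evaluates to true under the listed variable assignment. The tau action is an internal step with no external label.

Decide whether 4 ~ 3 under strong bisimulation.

Compute ~ classes (split until stable):
  round 0: {{0,1,2,3,4,5}}
  round 1: {{0,1},{2},{3,4,5}}
  round 2: {{0},{1},{2},{3,4},{5}}
stable after 3 split(s): 5 block(s)
class of 4: {3,4}; class of 3: {3,4}

Answer: BISIMILAR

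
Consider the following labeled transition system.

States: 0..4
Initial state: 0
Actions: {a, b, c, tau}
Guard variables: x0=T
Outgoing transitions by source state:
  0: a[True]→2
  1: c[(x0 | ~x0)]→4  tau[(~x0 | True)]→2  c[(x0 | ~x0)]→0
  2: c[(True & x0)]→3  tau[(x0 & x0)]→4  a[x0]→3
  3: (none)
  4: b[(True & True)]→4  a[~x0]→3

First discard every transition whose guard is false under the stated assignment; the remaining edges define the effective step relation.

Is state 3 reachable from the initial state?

Guard filter leaves 8 enabled edge(s).
depth 0: {0}
depth 1: {2}  now seen {0,2}
depth 2: {3,4}  now seen {0,2,3,4}
Reachable = {0,2,3,4}
trace reaching 3: a·c

Answer: REACHABLE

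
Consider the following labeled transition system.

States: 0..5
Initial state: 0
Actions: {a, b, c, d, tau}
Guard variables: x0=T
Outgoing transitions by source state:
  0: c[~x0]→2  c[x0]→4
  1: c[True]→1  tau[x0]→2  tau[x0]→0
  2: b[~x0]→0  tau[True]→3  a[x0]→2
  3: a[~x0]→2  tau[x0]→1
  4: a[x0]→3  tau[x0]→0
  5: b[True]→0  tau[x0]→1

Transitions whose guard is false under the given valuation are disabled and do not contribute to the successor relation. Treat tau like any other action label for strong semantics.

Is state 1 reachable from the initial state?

Guard filter leaves 11 enabled edge(s).
Layer 0: {0}
Layer 1: {4}  cumulative {0,4}
Layer 2: {3}  cumulative {0,3,4}
Layer 3: {1}  cumulative {0,1,3,4}
Layer 4: {2}  cumulative {0,1,2,3,4}
Reachable = {0,1,2,3,4}
witness 1: c·a·tau

Answer: REACHABLE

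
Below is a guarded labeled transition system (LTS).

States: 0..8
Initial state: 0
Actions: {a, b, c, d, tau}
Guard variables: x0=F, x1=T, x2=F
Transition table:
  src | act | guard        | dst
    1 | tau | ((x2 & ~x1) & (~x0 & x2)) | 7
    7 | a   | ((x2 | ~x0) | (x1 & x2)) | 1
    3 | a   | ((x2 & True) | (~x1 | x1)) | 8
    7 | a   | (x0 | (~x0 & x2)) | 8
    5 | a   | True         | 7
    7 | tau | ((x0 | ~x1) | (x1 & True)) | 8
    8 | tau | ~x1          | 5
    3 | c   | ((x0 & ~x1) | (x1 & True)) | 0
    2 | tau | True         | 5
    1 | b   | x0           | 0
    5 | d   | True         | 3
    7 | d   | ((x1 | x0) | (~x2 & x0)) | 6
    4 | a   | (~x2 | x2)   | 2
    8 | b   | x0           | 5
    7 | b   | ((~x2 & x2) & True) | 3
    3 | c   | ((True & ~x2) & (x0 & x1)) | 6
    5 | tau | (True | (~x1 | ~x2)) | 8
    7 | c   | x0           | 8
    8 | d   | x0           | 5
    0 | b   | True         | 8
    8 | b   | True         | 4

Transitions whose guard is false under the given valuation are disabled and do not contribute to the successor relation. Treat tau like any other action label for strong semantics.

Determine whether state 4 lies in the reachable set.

12 transition(s) survive guard evaluation.
Layer 0: {0}
Layer 1: {8}  total {0,8}
Layer 2: {4}  total {0,4,8}
Layer 3: {2}  total {0,2,4,8}
Layer 4: {5}  total {0,2,4,5,8}
Layer 5: {3,7}  total {0,2,3,4,5,7,8}
Layer 6: {1,6}  total {0,1,2,3,4,5,6,7,8}
Reachable = {0,1,2,3,4,5,6,7,8}
witness 4: b·b

Answer: REACHABLE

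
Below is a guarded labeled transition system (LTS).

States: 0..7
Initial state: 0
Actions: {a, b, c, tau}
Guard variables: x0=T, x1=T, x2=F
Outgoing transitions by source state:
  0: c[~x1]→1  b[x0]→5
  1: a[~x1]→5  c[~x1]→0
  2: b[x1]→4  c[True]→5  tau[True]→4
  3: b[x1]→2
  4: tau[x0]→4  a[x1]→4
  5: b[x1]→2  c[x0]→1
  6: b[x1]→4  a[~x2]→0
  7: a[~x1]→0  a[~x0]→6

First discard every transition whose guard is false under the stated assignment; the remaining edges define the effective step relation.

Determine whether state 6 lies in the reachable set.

Answer: UNREACHABLE

Working:
After dropping false guards: 11 live edges.
depth 0: {0}
depth 1: {5}  total {0,5}
depth 2: {1,2}  total {0,1,2,5}
depth 3: {4}  total {0,1,2,4,5}
Reach set: {0,1,2,4,5}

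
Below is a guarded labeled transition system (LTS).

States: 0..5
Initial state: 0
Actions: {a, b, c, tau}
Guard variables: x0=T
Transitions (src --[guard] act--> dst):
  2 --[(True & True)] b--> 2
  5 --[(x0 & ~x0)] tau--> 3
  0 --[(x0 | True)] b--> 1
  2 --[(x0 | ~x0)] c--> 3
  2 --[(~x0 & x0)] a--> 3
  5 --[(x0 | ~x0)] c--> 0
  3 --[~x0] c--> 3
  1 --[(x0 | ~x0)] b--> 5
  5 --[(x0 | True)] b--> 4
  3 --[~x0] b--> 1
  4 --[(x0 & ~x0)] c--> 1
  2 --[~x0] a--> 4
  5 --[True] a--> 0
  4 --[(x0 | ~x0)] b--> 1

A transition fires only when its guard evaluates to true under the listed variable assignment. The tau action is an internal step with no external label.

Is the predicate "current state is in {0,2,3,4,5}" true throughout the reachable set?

Answer: INVARIANT VIOLATED at state 1

Analysis:
Inv-set: {0,2,3,4,5}
R = {0,1,4,5}
  0: ✓
  1: outside
  4: ✓
  5: ✓
reach 1 via b — violates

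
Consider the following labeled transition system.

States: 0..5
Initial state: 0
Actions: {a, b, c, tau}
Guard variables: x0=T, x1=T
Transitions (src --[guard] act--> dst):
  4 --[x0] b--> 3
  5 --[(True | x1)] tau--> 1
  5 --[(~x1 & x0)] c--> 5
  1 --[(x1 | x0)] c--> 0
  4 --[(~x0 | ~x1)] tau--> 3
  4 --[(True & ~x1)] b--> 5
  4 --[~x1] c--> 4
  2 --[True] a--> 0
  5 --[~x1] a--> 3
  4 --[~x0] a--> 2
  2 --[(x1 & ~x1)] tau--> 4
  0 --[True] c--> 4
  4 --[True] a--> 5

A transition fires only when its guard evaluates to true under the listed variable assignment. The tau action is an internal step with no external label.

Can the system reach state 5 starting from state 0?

After dropping false guards: 6 live edges.
L0 = {0}
L1 = {4}  cumulative {0,4}
L2 = {3,5}  cumulative {0,3,4,5}
L3 = {1}  cumulative {0,1,3,4,5}
R = {0,1,3,4,5}
witness 5: c·a

Answer: REACHABLE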